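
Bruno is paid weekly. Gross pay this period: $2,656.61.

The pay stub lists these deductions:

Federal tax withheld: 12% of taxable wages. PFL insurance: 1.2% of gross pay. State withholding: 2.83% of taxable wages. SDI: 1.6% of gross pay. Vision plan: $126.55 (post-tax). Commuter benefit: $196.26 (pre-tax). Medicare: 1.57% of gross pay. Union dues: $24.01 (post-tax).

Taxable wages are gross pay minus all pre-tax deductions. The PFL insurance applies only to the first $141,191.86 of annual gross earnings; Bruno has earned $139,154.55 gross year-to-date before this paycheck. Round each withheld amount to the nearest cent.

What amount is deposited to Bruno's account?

$1,836.25

Commuter benefit: $196.26
Taxable wages = $2,656.61 − $196.26 = $2,460.35
Federal tax withheld: $2,460.35 × 0.12 = $295.24
State withholding: $2,460.35 × 0.0283 = $69.63
Medicare: $2,656.61 × 0.0157 = $41.71
PFL insurance: only $141,191.86 − $139,154.55 = $2,037.31 of this check is subject → $2,037.31 × 0.012 = $24.45
SDI: $2,656.61 × 0.016 = $42.51
Union dues: $24.01
Vision plan: $126.55
Total deductions = $196.26 + $295.24 + $69.63 + $41.71 + $24.45 + $42.51 + $24.01 + $126.55 = $820.36
Net pay = $2,656.61 − $820.36 = $1,836.25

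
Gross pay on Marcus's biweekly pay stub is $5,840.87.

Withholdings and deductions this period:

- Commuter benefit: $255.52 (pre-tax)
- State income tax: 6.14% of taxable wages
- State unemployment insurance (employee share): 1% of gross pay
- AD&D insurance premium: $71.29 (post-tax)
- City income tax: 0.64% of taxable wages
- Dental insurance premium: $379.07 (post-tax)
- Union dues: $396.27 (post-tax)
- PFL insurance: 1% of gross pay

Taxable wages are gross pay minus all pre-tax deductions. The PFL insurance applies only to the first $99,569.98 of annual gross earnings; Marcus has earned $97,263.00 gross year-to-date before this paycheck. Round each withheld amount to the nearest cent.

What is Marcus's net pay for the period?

$4,278.55

Commuter benefit: $255.52
Taxable wages = $5,840.87 − $255.52 = $5,585.35
City income tax: $5,585.35 × 0.0064 = $35.75
State income tax: $5,585.35 × 0.0614 = $342.94
PFL insurance: only $99,569.98 − $97,263.00 = $2,306.98 of this check is subject → $2,306.98 × 0.01 = $23.07
State unemployment insurance (employee share): $5,840.87 × 0.01 = $58.41
Dental insurance premium: $379.07
AD&D insurance premium: $71.29
Union dues: $396.27
Total deductions = $255.52 + $35.75 + $342.94 + $23.07 + $58.41 + $379.07 + $71.29 + $396.27 = $1,562.32
Net pay = $5,840.87 − $1,562.32 = $4,278.55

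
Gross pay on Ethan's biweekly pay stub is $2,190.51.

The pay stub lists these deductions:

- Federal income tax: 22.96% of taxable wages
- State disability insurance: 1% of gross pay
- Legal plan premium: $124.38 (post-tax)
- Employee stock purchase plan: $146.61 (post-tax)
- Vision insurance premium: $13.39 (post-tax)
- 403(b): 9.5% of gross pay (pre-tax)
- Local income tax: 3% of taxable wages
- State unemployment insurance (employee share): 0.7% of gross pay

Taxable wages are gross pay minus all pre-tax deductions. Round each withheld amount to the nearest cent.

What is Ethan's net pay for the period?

$1,146.16

403(b): $2,190.51 × 0.095 = $208.10
Taxable wages = $2,190.51 − $208.10 = $1,982.41
Federal income tax: $1,982.41 × 0.2296 = $455.16
Local income tax: $1,982.41 × 0.03 = $59.47
State disability insurance: $2,190.51 × 0.01 = $21.91
State unemployment insurance (employee share): $2,190.51 × 0.007 = $15.33
Vision insurance premium: $13.39
Legal plan premium: $124.38
Employee stock purchase plan: $146.61
Total deductions = $208.10 + $455.16 + $59.47 + $21.91 + $15.33 + $13.39 + $124.38 + $146.61 = $1,044.35
Net pay = $2,190.51 − $1,044.35 = $1,146.16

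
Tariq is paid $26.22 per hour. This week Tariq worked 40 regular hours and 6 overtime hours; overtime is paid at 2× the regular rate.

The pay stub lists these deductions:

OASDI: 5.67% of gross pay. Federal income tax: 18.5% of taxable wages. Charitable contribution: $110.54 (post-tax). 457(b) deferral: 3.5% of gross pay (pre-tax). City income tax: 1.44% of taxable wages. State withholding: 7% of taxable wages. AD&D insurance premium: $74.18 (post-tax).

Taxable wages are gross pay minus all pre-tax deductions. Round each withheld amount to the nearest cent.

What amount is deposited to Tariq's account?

Regular pay: 40 × $26.22 = $1,048.80
Overtime pay: 6 × $26.22 × 2 = $314.64
Gross pay = $1,048.80 + $314.64 = $1,363.44
457(b) deferral: $1,363.44 × 0.035 = $47.72
Taxable wages = $1,363.44 − $47.72 = $1,315.72
State withholding: $1,315.72 × 0.07 = $92.10
Federal income tax: $1,315.72 × 0.185 = $243.41
City income tax: $1,315.72 × 0.0144 = $18.95
OASDI: $1,363.44 × 0.0567 = $77.31
AD&D insurance premium: $74.18
Charitable contribution: $110.54
Total deductions = $47.72 + $92.10 + $243.41 + $18.95 + $77.31 + $74.18 + $110.54 = $664.21
Net pay = $1,363.44 − $664.21 = $699.23

$699.23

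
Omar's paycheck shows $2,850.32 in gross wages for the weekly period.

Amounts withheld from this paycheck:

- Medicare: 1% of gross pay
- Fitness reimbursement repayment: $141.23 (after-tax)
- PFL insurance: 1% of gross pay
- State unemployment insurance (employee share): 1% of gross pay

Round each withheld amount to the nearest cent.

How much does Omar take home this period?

$2,623.59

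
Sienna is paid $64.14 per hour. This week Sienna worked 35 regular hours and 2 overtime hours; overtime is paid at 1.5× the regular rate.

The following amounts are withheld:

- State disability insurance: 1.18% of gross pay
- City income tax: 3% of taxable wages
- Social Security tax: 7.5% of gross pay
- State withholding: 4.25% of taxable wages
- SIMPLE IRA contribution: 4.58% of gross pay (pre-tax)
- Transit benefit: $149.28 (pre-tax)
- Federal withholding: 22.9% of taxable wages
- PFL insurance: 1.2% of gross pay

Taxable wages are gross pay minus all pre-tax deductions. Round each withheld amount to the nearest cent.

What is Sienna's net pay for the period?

$1279.41

Regular pay: 35 × $64.14 = $2244.90
Overtime pay: 2 × $64.14 × 1.5 = $192.42
Gross pay = $2244.90 + $192.42 = $2437.32
Transit benefit: $149.28
SIMPLE IRA contribution: $2437.32 × 0.0458 = $111.63
Pre-tax total = $149.28 + $111.63 = $260.91
Taxable wages = $2437.32 − $260.91 = $2176.41
Federal withholding: $2176.41 × 0.229 = $498.40
City income tax: $2176.41 × 0.03 = $65.29
State withholding: $2176.41 × 0.0425 = $92.50
Social Security tax: $2437.32 × 0.075 = $182.80
PFL insurance: $2437.32 × 0.012 = $29.25
State disability insurance: $2437.32 × 0.0118 = $28.76
Total deductions = $149.28 + $111.63 + $498.40 + $65.29 + $92.50 + $182.80 + $29.25 + $28.76 = $1157.91
Net pay = $2437.32 − $1157.91 = $1279.41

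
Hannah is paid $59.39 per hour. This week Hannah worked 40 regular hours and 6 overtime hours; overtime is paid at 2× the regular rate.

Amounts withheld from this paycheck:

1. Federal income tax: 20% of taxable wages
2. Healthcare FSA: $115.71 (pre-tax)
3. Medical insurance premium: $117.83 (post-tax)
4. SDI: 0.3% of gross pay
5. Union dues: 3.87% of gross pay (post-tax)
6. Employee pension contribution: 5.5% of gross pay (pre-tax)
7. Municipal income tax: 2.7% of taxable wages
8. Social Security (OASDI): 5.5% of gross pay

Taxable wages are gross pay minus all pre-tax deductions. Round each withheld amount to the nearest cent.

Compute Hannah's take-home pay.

$1,750.03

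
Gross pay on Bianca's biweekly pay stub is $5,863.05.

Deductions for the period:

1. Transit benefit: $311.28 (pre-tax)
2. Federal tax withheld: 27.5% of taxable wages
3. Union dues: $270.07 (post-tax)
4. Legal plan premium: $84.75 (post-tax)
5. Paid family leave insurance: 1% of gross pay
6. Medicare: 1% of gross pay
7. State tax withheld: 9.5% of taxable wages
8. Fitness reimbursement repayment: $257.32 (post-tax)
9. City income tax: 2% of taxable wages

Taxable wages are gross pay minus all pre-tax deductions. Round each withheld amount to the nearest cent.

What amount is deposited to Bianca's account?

$2,657.17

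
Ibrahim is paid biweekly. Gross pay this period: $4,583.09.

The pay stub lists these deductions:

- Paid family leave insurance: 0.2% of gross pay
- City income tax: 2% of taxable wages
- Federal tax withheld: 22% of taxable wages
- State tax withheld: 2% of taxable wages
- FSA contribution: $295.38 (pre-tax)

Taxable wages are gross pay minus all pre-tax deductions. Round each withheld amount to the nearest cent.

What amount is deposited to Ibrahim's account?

$3,163.74

FSA contribution: $295.38
Taxable wages = $4,583.09 − $295.38 = $4,287.71
City income tax: $4,287.71 × 0.02 = $85.75
State tax withheld: $4,287.71 × 0.02 = $85.75
Federal tax withheld: $4,287.71 × 0.22 = $943.30
Paid family leave insurance: $4,583.09 × 0.002 = $9.17
Total deductions = $295.38 + $85.75 + $85.75 + $943.30 + $9.17 = $1,419.35
Net pay = $4,583.09 − $1,419.35 = $3,163.74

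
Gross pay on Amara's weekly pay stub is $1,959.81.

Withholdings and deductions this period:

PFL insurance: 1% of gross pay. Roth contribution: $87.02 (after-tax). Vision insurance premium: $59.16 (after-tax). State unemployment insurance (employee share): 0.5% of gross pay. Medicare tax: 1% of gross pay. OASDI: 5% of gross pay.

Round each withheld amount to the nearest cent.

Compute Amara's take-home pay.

$1,666.64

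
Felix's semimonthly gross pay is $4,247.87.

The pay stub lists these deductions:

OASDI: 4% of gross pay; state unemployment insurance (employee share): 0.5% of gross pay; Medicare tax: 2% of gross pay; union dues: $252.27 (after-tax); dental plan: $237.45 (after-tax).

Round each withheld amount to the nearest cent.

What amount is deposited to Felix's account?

OASDI: $4,247.87 × 0.04 = $169.91
State unemployment insurance (employee share): $4,247.87 × 0.005 = $21.24
Medicare tax: $4,247.87 × 0.02 = $84.96
Union dues: $252.27
Dental plan: $237.45
Total deductions = $169.91 + $21.24 + $84.96 + $252.27 + $237.45 = $765.83
Net pay = $4,247.87 − $765.83 = $3,482.04

$3,482.04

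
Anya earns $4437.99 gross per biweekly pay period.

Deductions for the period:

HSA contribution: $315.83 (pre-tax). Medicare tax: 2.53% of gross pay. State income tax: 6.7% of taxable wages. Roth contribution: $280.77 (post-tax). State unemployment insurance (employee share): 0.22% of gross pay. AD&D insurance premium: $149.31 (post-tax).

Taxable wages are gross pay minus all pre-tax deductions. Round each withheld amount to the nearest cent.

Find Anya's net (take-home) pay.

HSA contribution: $315.83
Taxable wages = $4437.99 − $315.83 = $4122.16
State income tax: $4122.16 × 0.067 = $276.18
State unemployment insurance (employee share): $4437.99 × 0.0022 = $9.76
Medicare tax: $4437.99 × 0.0253 = $112.28
Roth contribution: $280.77
AD&D insurance premium: $149.31
Total deductions = $315.83 + $276.18 + $9.76 + $112.28 + $280.77 + $149.31 = $1144.13
Net pay = $4437.99 − $1144.13 = $3293.86

$3293.86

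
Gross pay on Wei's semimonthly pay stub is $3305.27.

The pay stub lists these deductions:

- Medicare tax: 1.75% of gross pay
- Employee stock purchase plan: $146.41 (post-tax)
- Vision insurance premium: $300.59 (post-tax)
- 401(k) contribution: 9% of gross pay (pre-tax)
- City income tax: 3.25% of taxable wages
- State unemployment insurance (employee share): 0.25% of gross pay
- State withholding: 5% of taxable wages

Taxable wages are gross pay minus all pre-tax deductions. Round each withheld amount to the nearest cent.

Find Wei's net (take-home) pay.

$2246.56

401(k) contribution: $3305.27 × 0.09 = $297.47
Taxable wages = $3305.27 − $297.47 = $3007.80
State withholding: $3007.80 × 0.05 = $150.39
City income tax: $3007.80 × 0.0325 = $97.75
State unemployment insurance (employee share): $3305.27 × 0.0025 = $8.26
Medicare tax: $3305.27 × 0.0175 = $57.84
Employee stock purchase plan: $146.41
Vision insurance premium: $300.59
Total deductions = $297.47 + $150.39 + $97.75 + $8.26 + $57.84 + $146.41 + $300.59 = $1058.71
Net pay = $3305.27 − $1058.71 = $2246.56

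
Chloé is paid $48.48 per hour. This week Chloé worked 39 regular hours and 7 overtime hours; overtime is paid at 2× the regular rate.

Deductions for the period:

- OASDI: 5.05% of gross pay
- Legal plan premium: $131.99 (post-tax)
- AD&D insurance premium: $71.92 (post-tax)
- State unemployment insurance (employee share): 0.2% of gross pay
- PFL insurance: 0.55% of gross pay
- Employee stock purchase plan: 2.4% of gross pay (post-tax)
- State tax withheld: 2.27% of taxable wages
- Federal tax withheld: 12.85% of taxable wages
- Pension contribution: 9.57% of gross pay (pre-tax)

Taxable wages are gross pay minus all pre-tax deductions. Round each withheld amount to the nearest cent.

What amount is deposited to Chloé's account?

$1,557.62

Regular pay: 39 × $48.48 = $1,890.72
Overtime pay: 7 × $48.48 × 2 = $678.72
Gross pay = $1,890.72 + $678.72 = $2,569.44
Pension contribution: $2,569.44 × 0.0957 = $245.90
Taxable wages = $2,569.44 − $245.90 = $2,323.54
State tax withheld: $2,323.54 × 0.0227 = $52.74
Federal tax withheld: $2,323.54 × 0.1285 = $298.57
PFL insurance: $2,569.44 × 0.0055 = $14.13
OASDI: $2,569.44 × 0.0505 = $129.76
State unemployment insurance (employee share): $2,569.44 × 0.002 = $5.14
Legal plan premium: $131.99
Employee stock purchase plan: $2,569.44 × 0.024 = $61.67
AD&D insurance premium: $71.92
Total deductions = $245.90 + $52.74 + $298.57 + $14.13 + $129.76 + $5.14 + $131.99 + $61.67 + $71.92 = $1,011.82
Net pay = $2,569.44 − $1,011.82 = $1,557.62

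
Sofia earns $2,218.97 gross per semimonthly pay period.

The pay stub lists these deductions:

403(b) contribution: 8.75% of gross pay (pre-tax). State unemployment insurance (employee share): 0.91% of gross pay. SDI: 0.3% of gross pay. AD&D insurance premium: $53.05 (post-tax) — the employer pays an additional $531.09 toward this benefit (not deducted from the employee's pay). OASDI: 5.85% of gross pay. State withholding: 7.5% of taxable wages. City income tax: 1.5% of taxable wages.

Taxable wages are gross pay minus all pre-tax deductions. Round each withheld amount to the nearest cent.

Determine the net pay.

$1,632.87

403(b) contribution: $2,218.97 × 0.0875 = $194.16
Taxable wages = $2,218.97 − $194.16 = $2,024.81
State withholding: $2,024.81 × 0.075 = $151.86
City income tax: $2,024.81 × 0.015 = $30.37
OASDI: $2,218.97 × 0.0585 = $129.81
State unemployment insurance (employee share): $2,218.97 × 0.0091 = $20.19
SDI: $2,218.97 × 0.003 = $6.66
AD&D insurance premium: $53.05
(Employer's $531.09 toward AD&D insurance premium is not withheld from the employee.)
Total deductions = $194.16 + $151.86 + $30.37 + $129.81 + $20.19 + $6.66 + $53.05 = $586.10
Net pay = $2,218.97 − $586.10 = $1,632.87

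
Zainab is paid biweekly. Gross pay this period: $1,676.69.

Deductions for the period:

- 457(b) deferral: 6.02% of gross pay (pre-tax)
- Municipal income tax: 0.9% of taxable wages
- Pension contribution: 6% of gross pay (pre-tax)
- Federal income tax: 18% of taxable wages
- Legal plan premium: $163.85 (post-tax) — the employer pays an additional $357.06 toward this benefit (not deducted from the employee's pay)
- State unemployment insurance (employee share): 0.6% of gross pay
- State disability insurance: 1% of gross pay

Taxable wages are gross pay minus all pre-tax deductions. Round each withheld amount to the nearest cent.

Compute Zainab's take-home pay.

Pension contribution: $1,676.69 × 0.06 = $100.60
457(b) deferral: $1,676.69 × 0.0602 = $100.94
Pre-tax total = $100.60 + $100.94 = $201.54
Taxable wages = $1,676.69 − $201.54 = $1,475.15
Federal income tax: $1,475.15 × 0.18 = $265.53
Municipal income tax: $1,475.15 × 0.009 = $13.28
State unemployment insurance (employee share): $1,676.69 × 0.006 = $10.06
State disability insurance: $1,676.69 × 0.01 = $16.77
Legal plan premium: $163.85
(Employer's $357.06 toward legal plan premium is not withheld from the employee.)
Total deductions = $100.60 + $100.94 + $265.53 + $13.28 + $10.06 + $16.77 + $163.85 = $671.03
Net pay = $1,676.69 − $671.03 = $1,005.66

$1,005.66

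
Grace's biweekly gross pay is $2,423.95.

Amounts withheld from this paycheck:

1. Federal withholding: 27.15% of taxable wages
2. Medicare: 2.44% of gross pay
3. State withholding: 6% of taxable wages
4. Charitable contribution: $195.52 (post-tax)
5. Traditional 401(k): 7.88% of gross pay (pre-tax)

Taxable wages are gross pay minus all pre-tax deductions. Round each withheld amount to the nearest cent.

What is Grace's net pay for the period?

Traditional 401(k): $2,423.95 × 0.0788 = $191.01
Taxable wages = $2,423.95 − $191.01 = $2,232.94
State withholding: $2,232.94 × 0.06 = $133.98
Federal withholding: $2,232.94 × 0.2715 = $606.24
Medicare: $2,423.95 × 0.0244 = $59.14
Charitable contribution: $195.52
Total deductions = $191.01 + $133.98 + $606.24 + $59.14 + $195.52 = $1,185.89
Net pay = $2,423.95 − $1,185.89 = $1,238.06

$1,238.06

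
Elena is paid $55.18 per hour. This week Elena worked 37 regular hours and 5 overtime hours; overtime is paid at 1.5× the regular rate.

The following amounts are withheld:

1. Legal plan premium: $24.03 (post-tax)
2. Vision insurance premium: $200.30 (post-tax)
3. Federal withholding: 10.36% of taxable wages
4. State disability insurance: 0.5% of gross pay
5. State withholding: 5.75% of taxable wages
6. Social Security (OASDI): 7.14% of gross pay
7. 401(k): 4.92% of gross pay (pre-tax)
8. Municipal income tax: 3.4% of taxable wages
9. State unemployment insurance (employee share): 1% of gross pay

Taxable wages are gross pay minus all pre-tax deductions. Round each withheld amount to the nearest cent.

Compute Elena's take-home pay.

Regular pay: 37 × $55.18 = $2041.66
Overtime pay: 5 × $55.18 × 1.5 = $413.85
Gross pay = $2041.66 + $413.85 = $2455.51
401(k): $2455.51 × 0.0492 = $120.81
Taxable wages = $2455.51 − $120.81 = $2334.70
Municipal income tax: $2334.70 × 0.034 = $79.38
Federal withholding: $2334.70 × 0.1036 = $241.87
State withholding: $2334.70 × 0.0575 = $134.25
State disability insurance: $2455.51 × 0.005 = $12.28
Social Security (OASDI): $2455.51 × 0.0714 = $175.32
State unemployment insurance (employee share): $2455.51 × 0.01 = $24.56
Vision insurance premium: $200.30
Legal plan premium: $24.03
Total deductions = $120.81 + $79.38 + $241.87 + $134.25 + $12.28 + $175.32 + $24.56 + $200.30 + $24.03 = $1012.80
Net pay = $2455.51 − $1012.80 = $1442.71

$1442.71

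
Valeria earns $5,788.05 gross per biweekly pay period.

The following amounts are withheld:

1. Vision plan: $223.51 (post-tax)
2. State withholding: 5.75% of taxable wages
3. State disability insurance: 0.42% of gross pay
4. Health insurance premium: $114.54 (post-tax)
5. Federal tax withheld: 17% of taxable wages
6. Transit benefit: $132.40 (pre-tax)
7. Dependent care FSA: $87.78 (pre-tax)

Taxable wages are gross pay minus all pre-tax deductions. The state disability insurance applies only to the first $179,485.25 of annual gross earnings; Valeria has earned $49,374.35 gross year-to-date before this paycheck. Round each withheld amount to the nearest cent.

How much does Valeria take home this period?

Dependent care FSA: $87.78
Transit benefit: $132.40
Pre-tax total = $87.78 + $132.40 = $220.18
Taxable wages = $5,788.05 − $220.18 = $5,567.87
State withholding: $5,567.87 × 0.0575 = $320.15
Federal tax withheld: $5,567.87 × 0.17 = $946.54
State disability insurance: cap not yet reached, full $5,788.05 is subject → $5,788.05 × 0.0042 = $24.31
Vision plan: $223.51
Health insurance premium: $114.54
Total deductions = $87.78 + $132.40 + $320.15 + $946.54 + $24.31 + $223.51 + $114.54 = $1,849.23
Net pay = $5,788.05 − $1,849.23 = $3,938.82

$3,938.82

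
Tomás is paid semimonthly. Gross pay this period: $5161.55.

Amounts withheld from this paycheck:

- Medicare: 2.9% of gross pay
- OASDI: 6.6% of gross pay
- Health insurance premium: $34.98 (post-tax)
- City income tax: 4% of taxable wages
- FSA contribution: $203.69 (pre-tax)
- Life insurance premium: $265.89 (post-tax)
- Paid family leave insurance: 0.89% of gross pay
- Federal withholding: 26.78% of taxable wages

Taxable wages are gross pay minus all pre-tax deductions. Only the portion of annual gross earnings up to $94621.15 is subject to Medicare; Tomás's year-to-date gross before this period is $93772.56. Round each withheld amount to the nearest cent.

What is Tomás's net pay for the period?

FSA contribution: $203.69
Taxable wages = $5161.55 − $203.69 = $4957.86
City income tax: $4957.86 × 0.04 = $198.31
Federal withholding: $4957.86 × 0.2678 = $1327.71
Medicare: only $94621.15 − $93772.56 = $848.59 of this check is subject → $848.59 × 0.029 = $24.61
Paid family leave insurance: $5161.55 × 0.0089 = $45.94
OASDI: $5161.55 × 0.066 = $340.66
Life insurance premium: $265.89
Health insurance premium: $34.98
Total deductions = $203.69 + $198.31 + $1327.71 + $24.61 + $45.94 + $340.66 + $265.89 + $34.98 = $2441.79
Net pay = $5161.55 − $2441.79 = $2719.76

$2719.76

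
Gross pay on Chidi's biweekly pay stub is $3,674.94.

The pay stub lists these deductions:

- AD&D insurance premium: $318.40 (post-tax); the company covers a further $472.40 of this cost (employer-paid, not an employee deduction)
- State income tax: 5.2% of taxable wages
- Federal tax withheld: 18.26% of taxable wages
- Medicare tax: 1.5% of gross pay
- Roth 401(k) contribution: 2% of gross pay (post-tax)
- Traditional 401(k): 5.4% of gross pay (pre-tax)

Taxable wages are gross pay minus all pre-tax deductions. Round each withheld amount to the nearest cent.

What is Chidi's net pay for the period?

$2,213.88

Traditional 401(k): $3,674.94 × 0.054 = $198.45
Taxable wages = $3,674.94 − $198.45 = $3,476.49
State income tax: $3,476.49 × 0.052 = $180.78
Federal tax withheld: $3,476.49 × 0.1826 = $634.81
Medicare tax: $3,674.94 × 0.015 = $55.12
Roth 401(k) contribution: $3,674.94 × 0.02 = $73.50
AD&D insurance premium: $318.40
(Employer's $472.40 toward AD&D insurance premium is not withheld from the employee.)
Total deductions = $198.45 + $180.78 + $634.81 + $55.12 + $73.50 + $318.40 = $1,461.06
Net pay = $3,674.94 − $1,461.06 = $2,213.88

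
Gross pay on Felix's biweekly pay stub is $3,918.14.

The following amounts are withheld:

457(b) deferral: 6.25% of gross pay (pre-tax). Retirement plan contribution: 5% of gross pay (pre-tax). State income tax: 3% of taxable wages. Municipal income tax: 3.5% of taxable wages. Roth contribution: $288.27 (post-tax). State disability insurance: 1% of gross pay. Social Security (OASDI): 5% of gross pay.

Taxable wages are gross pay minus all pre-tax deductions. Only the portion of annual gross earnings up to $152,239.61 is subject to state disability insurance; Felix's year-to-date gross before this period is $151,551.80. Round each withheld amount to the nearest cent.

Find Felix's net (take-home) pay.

Retirement plan contribution: $3,918.14 × 0.05 = $195.91
457(b) deferral: $3,918.14 × 0.0625 = $244.88
Pre-tax total = $195.91 + $244.88 = $440.79
Taxable wages = $3,918.14 − $440.79 = $3,477.35
State income tax: $3,477.35 × 0.03 = $104.32
Municipal income tax: $3,477.35 × 0.035 = $121.71
State disability insurance: only $152,239.61 − $151,551.80 = $687.81 of this check is subject → $687.81 × 0.01 = $6.88
Social Security (OASDI): $3,918.14 × 0.05 = $195.91
Roth contribution: $288.27
Total deductions = $195.91 + $244.88 + $104.32 + $121.71 + $6.88 + $195.91 + $288.27 = $1,157.88
Net pay = $3,918.14 − $1,157.88 = $2,760.26

$2,760.26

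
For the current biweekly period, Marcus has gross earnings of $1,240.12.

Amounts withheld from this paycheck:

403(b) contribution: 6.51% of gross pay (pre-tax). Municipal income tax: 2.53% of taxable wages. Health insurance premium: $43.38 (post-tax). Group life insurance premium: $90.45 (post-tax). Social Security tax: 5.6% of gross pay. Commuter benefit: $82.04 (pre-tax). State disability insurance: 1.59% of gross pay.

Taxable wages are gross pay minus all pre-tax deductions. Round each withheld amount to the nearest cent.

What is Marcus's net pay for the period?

403(b) contribution: $1,240.12 × 0.0651 = $80.73
Commuter benefit: $82.04
Pre-tax total = $80.73 + $82.04 = $162.77
Taxable wages = $1,240.12 − $162.77 = $1,077.35
Municipal income tax: $1,077.35 × 0.0253 = $27.26
State disability insurance: $1,240.12 × 0.0159 = $19.72
Social Security tax: $1,240.12 × 0.056 = $69.45
Group life insurance premium: $90.45
Health insurance premium: $43.38
Total deductions = $80.73 + $82.04 + $27.26 + $19.72 + $69.45 + $90.45 + $43.38 = $413.03
Net pay = $1,240.12 − $413.03 = $827.09

$827.09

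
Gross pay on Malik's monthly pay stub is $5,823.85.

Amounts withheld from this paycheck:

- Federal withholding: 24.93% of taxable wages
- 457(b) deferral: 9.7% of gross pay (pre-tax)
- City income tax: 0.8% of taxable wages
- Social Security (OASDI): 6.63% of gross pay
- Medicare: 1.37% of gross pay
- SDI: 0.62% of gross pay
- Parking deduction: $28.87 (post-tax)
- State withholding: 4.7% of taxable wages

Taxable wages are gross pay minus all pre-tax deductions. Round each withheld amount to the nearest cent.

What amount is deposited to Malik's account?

457(b) deferral: $5,823.85 × 0.097 = $564.91
Taxable wages = $5,823.85 − $564.91 = $5,258.94
City income tax: $5,258.94 × 0.008 = $42.07
Federal withholding: $5,258.94 × 0.2493 = $1,311.05
State withholding: $5,258.94 × 0.047 = $247.17
Social Security (OASDI): $5,823.85 × 0.0663 = $386.12
SDI: $5,823.85 × 0.0062 = $36.11
Medicare: $5,823.85 × 0.0137 = $79.79
Parking deduction: $28.87
Total deductions = $564.91 + $42.07 + $1,311.05 + $247.17 + $386.12 + $36.11 + $79.79 + $28.87 = $2,696.09
Net pay = $5,823.85 − $2,696.09 = $3,127.76

$3,127.76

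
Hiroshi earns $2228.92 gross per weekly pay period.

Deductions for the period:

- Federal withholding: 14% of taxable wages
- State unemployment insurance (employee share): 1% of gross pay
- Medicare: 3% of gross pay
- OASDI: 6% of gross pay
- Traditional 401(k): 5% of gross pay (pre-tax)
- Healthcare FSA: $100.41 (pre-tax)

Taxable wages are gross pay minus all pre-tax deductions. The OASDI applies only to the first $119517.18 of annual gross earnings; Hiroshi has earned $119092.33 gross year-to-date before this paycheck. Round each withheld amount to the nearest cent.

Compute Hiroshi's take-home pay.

Traditional 401(k): $2228.92 × 0.05 = $111.45
Healthcare FSA: $100.41
Pre-tax total = $111.45 + $100.41 = $211.86
Taxable wages = $2228.92 − $211.86 = $2017.06
Federal withholding: $2017.06 × 0.14 = $282.39
State unemployment insurance (employee share): $2228.92 × 0.01 = $22.29
OASDI: only $119517.18 − $119092.33 = $424.85 of this check is subject → $424.85 × 0.06 = $25.49
Medicare: $2228.92 × 0.03 = $66.87
Total deductions = $111.45 + $100.41 + $282.39 + $22.29 + $25.49 + $66.87 = $608.90
Net pay = $2228.92 − $608.90 = $1620.02

$1620.02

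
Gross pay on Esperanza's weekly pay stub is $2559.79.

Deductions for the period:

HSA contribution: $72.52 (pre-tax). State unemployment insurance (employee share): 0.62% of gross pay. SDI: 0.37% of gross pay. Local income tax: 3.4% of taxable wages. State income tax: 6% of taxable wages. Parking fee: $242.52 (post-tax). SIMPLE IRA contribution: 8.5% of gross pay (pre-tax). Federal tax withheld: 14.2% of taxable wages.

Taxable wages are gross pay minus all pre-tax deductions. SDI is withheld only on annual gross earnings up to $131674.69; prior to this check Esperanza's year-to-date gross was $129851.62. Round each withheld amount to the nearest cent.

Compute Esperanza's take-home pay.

$1468.90

SIMPLE IRA contribution: $2559.79 × 0.085 = $217.58
HSA contribution: $72.52
Pre-tax total = $217.58 + $72.52 = $290.10
Taxable wages = $2559.79 − $290.10 = $2269.69
Local income tax: $2269.69 × 0.034 = $77.17
Federal tax withheld: $2269.69 × 0.142 = $322.30
State income tax: $2269.69 × 0.06 = $136.18
State unemployment insurance (employee share): $2559.79 × 0.0062 = $15.87
SDI: only $131674.69 − $129851.62 = $1823.07 of this check is subject → $1823.07 × 0.0037 = $6.75
Parking fee: $242.52
Total deductions = $217.58 + $72.52 + $77.17 + $322.30 + $136.18 + $15.87 + $6.75 + $242.52 = $1090.89
Net pay = $2559.79 − $1090.89 = $1468.90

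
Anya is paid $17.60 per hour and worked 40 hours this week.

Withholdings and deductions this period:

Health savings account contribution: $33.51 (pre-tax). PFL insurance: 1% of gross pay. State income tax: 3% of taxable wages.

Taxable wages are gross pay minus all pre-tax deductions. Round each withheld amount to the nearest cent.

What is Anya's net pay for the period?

Gross pay: 40 × $17.60 = $704.00
Health savings account contribution: $33.51
Taxable wages = $704.00 − $33.51 = $670.49
State income tax: $670.49 × 0.03 = $20.11
PFL insurance: $704.00 × 0.01 = $7.04
Total deductions = $33.51 + $20.11 + $7.04 = $60.66
Net pay = $704.00 − $60.66 = $643.34

$643.34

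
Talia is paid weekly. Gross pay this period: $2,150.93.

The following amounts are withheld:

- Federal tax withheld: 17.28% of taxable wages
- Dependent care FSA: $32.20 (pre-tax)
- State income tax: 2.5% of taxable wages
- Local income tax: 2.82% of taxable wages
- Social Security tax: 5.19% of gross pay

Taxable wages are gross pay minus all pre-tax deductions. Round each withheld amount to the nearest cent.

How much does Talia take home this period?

$1,528.26

Dependent care FSA: $32.20
Taxable wages = $2,150.93 − $32.20 = $2,118.73
State income tax: $2,118.73 × 0.025 = $52.97
Local income tax: $2,118.73 × 0.0282 = $59.75
Federal tax withheld: $2,118.73 × 0.1728 = $366.12
Social Security tax: $2,150.93 × 0.0519 = $111.63
Total deductions = $32.20 + $52.97 + $59.75 + $366.12 + $111.63 = $622.67
Net pay = $2,150.93 − $622.67 = $1,528.26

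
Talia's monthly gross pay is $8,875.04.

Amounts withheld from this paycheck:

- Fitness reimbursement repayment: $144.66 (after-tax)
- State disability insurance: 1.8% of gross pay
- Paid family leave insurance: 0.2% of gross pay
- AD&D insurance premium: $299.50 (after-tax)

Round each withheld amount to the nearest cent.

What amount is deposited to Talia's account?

$8,253.38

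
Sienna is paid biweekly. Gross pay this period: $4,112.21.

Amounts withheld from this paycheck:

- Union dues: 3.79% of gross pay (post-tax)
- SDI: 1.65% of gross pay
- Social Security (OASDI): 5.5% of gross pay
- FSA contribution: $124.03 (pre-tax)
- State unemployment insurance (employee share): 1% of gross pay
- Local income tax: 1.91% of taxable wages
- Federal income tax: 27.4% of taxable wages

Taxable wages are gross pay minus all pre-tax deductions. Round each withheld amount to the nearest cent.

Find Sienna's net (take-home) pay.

FSA contribution: $124.03
Taxable wages = $4,112.21 − $124.03 = $3,988.18
Federal income tax: $3,988.18 × 0.274 = $1,092.76
Local income tax: $3,988.18 × 0.0191 = $76.17
State unemployment insurance (employee share): $4,112.21 × 0.01 = $41.12
Social Security (OASDI): $4,112.21 × 0.055 = $226.17
SDI: $4,112.21 × 0.0165 = $67.85
Union dues: $4,112.21 × 0.0379 = $155.85
Total deductions = $124.03 + $1,092.76 + $76.17 + $41.12 + $226.17 + $67.85 + $155.85 = $1,783.95
Net pay = $4,112.21 − $1,783.95 = $2,328.26

$2,328.26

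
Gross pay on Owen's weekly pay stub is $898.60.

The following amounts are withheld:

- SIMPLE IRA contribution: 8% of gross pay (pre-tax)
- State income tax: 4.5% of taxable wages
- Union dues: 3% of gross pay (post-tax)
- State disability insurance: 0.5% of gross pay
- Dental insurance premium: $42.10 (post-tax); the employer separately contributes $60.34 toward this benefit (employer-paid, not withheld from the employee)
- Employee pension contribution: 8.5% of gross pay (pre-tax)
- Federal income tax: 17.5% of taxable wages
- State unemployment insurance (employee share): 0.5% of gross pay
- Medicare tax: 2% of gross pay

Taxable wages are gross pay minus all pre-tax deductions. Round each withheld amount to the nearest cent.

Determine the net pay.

Employee pension contribution: $898.60 × 0.085 = $76.38
SIMPLE IRA contribution: $898.60 × 0.08 = $71.89
Pre-tax total = $76.38 + $71.89 = $148.27
Taxable wages = $898.60 − $148.27 = $750.33
Federal income tax: $750.33 × 0.175 = $131.31
State income tax: $750.33 × 0.045 = $33.76
Medicare tax: $898.60 × 0.02 = $17.97
State unemployment insurance (employee share): $898.60 × 0.005 = $4.49
State disability insurance: $898.60 × 0.005 = $4.49
Union dues: $898.60 × 0.03 = $26.96
Dental insurance premium: $42.10
(Employer's $60.34 toward dental insurance premium is not withheld from the employee.)
Total deductions = $76.38 + $71.89 + $131.31 + $33.76 + $17.97 + $4.49 + $4.49 + $26.96 + $42.10 = $409.35
Net pay = $898.60 − $409.35 = $489.25

$489.25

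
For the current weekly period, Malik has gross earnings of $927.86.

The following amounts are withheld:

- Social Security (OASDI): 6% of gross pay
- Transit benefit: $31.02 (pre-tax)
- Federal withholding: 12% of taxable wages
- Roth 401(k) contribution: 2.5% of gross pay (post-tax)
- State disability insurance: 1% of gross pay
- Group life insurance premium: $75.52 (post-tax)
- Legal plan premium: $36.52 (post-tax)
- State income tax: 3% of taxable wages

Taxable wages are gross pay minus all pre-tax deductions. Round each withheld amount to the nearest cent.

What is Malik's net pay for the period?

Transit benefit: $31.02
Taxable wages = $927.86 − $31.02 = $896.84
State income tax: $896.84 × 0.03 = $26.91
Federal withholding: $896.84 × 0.12 = $107.62
Social Security (OASDI): $927.86 × 0.06 = $55.67
State disability insurance: $927.86 × 0.01 = $9.28
Legal plan premium: $36.52
Roth 401(k) contribution: $927.86 × 0.025 = $23.20
Group life insurance premium: $75.52
Total deductions = $31.02 + $26.91 + $107.62 + $55.67 + $9.28 + $36.52 + $23.20 + $75.52 = $365.74
Net pay = $927.86 − $365.74 = $562.12

$562.12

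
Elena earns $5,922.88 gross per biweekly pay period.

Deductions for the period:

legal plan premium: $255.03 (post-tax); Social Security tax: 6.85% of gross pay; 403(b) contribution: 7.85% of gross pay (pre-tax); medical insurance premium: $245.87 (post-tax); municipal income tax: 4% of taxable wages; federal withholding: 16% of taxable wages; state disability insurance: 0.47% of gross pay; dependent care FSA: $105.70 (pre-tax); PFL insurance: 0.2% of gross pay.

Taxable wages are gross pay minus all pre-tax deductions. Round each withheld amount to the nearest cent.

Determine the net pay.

403(b) contribution: $5,922.88 × 0.0785 = $464.95
Dependent care FSA: $105.70
Pre-tax total = $464.95 + $105.70 = $570.65
Taxable wages = $5,922.88 − $570.65 = $5,352.23
Federal withholding: $5,352.23 × 0.16 = $856.36
Municipal income tax: $5,352.23 × 0.04 = $214.09
PFL insurance: $5,922.88 × 0.002 = $11.85
State disability insurance: $5,922.88 × 0.0047 = $27.84
Social Security tax: $5,922.88 × 0.0685 = $405.72
Legal plan premium: $255.03
Medical insurance premium: $245.87
Total deductions = $464.95 + $105.70 + $856.36 + $214.09 + $11.85 + $27.84 + $405.72 + $255.03 + $245.87 = $2,587.41
Net pay = $5,922.88 − $2,587.41 = $3,335.47

$3,335.47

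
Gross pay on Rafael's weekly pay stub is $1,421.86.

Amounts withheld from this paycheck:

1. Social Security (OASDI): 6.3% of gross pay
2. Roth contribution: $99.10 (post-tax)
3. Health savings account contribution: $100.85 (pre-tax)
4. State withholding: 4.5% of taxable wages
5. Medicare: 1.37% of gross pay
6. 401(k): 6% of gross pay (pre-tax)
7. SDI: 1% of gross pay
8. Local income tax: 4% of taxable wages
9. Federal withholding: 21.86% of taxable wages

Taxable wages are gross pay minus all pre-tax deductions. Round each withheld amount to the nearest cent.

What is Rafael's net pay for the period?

$638.16

401(k): $1,421.86 × 0.06 = $85.31
Health savings account contribution: $100.85
Pre-tax total = $85.31 + $100.85 = $186.16
Taxable wages = $1,421.86 − $186.16 = $1,235.70
Federal withholding: $1,235.70 × 0.2186 = $270.12
State withholding: $1,235.70 × 0.045 = $55.61
Local income tax: $1,235.70 × 0.04 = $49.43
Social Security (OASDI): $1,421.86 × 0.063 = $89.58
Medicare: $1,421.86 × 0.0137 = $19.48
SDI: $1,421.86 × 0.01 = $14.22
Roth contribution: $99.10
Total deductions = $85.31 + $100.85 + $270.12 + $55.61 + $49.43 + $89.58 + $19.48 + $14.22 + $99.10 = $783.70
Net pay = $1,421.86 − $783.70 = $638.16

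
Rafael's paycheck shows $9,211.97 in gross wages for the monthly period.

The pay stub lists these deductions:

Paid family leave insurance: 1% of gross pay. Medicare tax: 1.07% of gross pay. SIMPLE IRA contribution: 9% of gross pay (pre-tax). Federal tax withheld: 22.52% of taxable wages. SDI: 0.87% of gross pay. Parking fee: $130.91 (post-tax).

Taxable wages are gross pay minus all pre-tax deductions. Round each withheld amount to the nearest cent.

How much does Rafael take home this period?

$6,093.32

SIMPLE IRA contribution: $9,211.97 × 0.09 = $829.08
Taxable wages = $9,211.97 − $829.08 = $8,382.89
Federal tax withheld: $8,382.89 × 0.2252 = $1,887.83
Medicare tax: $9,211.97 × 0.0107 = $98.57
SDI: $9,211.97 × 0.0087 = $80.14
Paid family leave insurance: $9,211.97 × 0.01 = $92.12
Parking fee: $130.91
Total deductions = $829.08 + $1,887.83 + $98.57 + $80.14 + $92.12 + $130.91 = $3,118.65
Net pay = $9,211.97 − $3,118.65 = $6,093.32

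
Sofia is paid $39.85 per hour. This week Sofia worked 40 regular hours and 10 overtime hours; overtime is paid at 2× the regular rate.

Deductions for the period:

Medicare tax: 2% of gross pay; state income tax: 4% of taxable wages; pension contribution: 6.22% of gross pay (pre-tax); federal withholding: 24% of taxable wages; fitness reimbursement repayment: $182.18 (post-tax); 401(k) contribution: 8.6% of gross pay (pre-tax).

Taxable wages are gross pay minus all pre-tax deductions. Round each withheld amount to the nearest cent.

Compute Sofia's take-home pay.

$1236.38

Regular pay: 40 × $39.85 = $1594.00
Overtime pay: 10 × $39.85 × 2 = $797.00
Gross pay = $1594.00 + $797.00 = $2391.00
Pension contribution: $2391.00 × 0.0622 = $148.72
401(k) contribution: $2391.00 × 0.086 = $205.63
Pre-tax total = $148.72 + $205.63 = $354.35
Taxable wages = $2391.00 − $354.35 = $2036.65
Federal withholding: $2036.65 × 0.24 = $488.80
State income tax: $2036.65 × 0.04 = $81.47
Medicare tax: $2391.00 × 0.02 = $47.82
Fitness reimbursement repayment: $182.18
Total deductions = $148.72 + $205.63 + $488.80 + $81.47 + $47.82 + $182.18 = $1154.62
Net pay = $2391.00 − $1154.62 = $1236.38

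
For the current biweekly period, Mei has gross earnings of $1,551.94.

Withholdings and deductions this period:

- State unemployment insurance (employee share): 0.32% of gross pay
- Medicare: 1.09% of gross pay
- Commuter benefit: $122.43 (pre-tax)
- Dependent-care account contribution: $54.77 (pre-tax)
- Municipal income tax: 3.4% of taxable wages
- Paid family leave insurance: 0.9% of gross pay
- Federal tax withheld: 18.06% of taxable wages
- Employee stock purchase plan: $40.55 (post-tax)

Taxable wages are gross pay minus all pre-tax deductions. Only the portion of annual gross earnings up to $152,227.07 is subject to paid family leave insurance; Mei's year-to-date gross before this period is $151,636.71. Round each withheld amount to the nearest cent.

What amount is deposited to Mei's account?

Dependent-care account contribution: $54.77
Commuter benefit: $122.43
Pre-tax total = $54.77 + $122.43 = $177.20
Taxable wages = $1,551.94 − $177.20 = $1,374.74
Municipal income tax: $1,374.74 × 0.034 = $46.74
Federal tax withheld: $1,374.74 × 0.1806 = $248.28
State unemployment insurance (employee share): $1,551.94 × 0.0032 = $4.97
Paid family leave insurance: only $152,227.07 − $151,636.71 = $590.36 of this check is subject → $590.36 × 0.009 = $5.31
Medicare: $1,551.94 × 0.0109 = $16.92
Employee stock purchase plan: $40.55
Total deductions = $54.77 + $122.43 + $46.74 + $248.28 + $4.97 + $5.31 + $16.92 + $40.55 = $539.97
Net pay = $1,551.94 − $539.97 = $1,011.97

$1,011.97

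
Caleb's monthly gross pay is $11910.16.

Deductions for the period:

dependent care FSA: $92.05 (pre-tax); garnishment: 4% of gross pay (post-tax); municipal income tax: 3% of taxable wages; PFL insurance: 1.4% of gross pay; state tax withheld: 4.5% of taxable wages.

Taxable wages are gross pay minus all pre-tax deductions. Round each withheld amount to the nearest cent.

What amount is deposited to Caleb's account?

$10288.61

Dependent care FSA: $92.05
Taxable wages = $11910.16 − $92.05 = $11818.11
Municipal income tax: $11818.11 × 0.03 = $354.54
State tax withheld: $11818.11 × 0.045 = $531.81
PFL insurance: $11910.16 × 0.014 = $166.74
Garnishment: $11910.16 × 0.04 = $476.41
Total deductions = $92.05 + $354.54 + $531.81 + $166.74 + $476.41 = $1621.55
Net pay = $11910.16 − $1621.55 = $10288.61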